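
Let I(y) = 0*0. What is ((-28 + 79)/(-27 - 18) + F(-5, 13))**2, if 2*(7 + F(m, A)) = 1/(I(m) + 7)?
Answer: 2866249/44100 ≈ 64.994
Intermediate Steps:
I(y) = 0
F(m, A) = -97/14 (F(m, A) = -7 + 1/(2*(0 + 7)) = -7 + (1/2)/7 = -7 + (1/2)*(1/7) = -7 + 1/14 = -97/14)
((-28 + 79)/(-27 - 18) + F(-5, 13))**2 = ((-28 + 79)/(-27 - 18) - 97/14)**2 = (51/(-45) - 97/14)**2 = (51*(-1/45) - 97/14)**2 = (-17/15 - 97/14)**2 = (-1693/210)**2 = 2866249/44100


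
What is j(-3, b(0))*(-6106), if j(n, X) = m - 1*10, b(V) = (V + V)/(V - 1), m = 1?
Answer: 54954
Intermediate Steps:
b(V) = 2*V/(-1 + V) (b(V) = (2*V)/(-1 + V) = 2*V/(-1 + V))
j(n, X) = -9 (j(n, X) = 1 - 1*10 = 1 - 10 = -9)
j(-3, b(0))*(-6106) = -9*(-6106) = 54954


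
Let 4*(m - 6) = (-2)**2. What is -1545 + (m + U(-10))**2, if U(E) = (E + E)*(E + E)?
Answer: 164104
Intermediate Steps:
m = 7 (m = 6 + (1/4)*(-2)**2 = 6 + (1/4)*4 = 6 + 1 = 7)
U(E) = 4*E**2 (U(E) = (2*E)*(2*E) = 4*E**2)
-1545 + (m + U(-10))**2 = -1545 + (7 + 4*(-10)**2)**2 = -1545 + (7 + 4*100)**2 = -1545 + (7 + 400)**2 = -1545 + 407**2 = -1545 + 165649 = 164104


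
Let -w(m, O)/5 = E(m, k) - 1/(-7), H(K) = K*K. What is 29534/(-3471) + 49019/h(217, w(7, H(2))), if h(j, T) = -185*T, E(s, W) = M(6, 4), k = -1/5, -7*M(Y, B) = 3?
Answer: -1245652543/6421350 ≈ -193.99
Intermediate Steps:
M(Y, B) = -3/7 (M(Y, B) = -⅐*3 = -3/7)
H(K) = K²
k = -⅕ (k = -1*⅕ = -⅕ ≈ -0.20000)
E(s, W) = -3/7
w(m, O) = 10/7 (w(m, O) = -5*(-3/7 - 1/(-7)) = -5*(-3/7 - 1*(-⅐)) = -5*(-3/7 + ⅐) = -5*(-2/7) = 10/7)
29534/(-3471) + 49019/h(217, w(7, H(2))) = 29534/(-3471) + 49019/((-185*10/7)) = 29534*(-1/3471) + 49019/(-1850/7) = -29534/3471 + 49019*(-7/1850) = -29534/3471 - 343133/1850 = -1245652543/6421350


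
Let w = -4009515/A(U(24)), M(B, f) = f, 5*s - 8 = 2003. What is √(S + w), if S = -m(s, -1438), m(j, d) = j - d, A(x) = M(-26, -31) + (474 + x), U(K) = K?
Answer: 3*I*√6316030230/2335 ≈ 102.11*I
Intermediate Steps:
s = 2011/5 (s = 8/5 + (⅕)*2003 = 8/5 + 2003/5 = 2011/5 ≈ 402.20)
A(x) = 443 + x (A(x) = -31 + (474 + x) = 443 + x)
S = -9201/5 (S = -(2011/5 - 1*(-1438)) = -(2011/5 + 1438) = -1*9201/5 = -9201/5 ≈ -1840.2)
w = -4009515/467 (w = -4009515/(443 + 24) = -4009515/467 ≈ -8585.7)
√(S + w) = √(-9201/5 - 4009515/467) = √(-24344442/2335) = 3*I*√6316030230/2335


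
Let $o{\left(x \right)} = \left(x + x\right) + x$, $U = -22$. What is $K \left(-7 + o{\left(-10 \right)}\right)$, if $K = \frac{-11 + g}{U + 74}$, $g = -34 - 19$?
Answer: $\frac{592}{13} \approx 45.538$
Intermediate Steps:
$g = -53$
$K = - \frac{16}{13}$ ($K = \frac{-11 - 53}{-22 + 74} = - \frac{64}{52} = \left(-64\right) \frac{1}{52} = - \frac{16}{13} \approx -1.2308$)
$o{\left(x \right)} = 3 x$ ($o{\left(x \right)} = 2 x + x = 3 x$)
$K \left(-7 + o{\left(-10 \right)}\right) = - \frac{16 \left(-7 + 3 \left(-10\right)\right)}{13} = - \frac{16 \left(-7 - 30\right)}{13} = \left(- \frac{16}{13}\right) \left(-37\right) = \frac{592}{13}$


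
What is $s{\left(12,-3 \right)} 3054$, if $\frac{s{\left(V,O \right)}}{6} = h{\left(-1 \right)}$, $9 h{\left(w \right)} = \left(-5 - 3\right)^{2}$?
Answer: $130304$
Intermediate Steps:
$h{\left(w \right)} = \frac{64}{9}$ ($h{\left(w \right)} = \frac{\left(-5 - 3\right)^{2}}{9} = \frac{\left(-8\right)^{2}}{9} = \frac{1}{9} \cdot 64 = \frac{64}{9}$)
$s{\left(V,O \right)} = \frac{128}{3}$ ($s{\left(V,O \right)} = 6 \cdot \frac{64}{9} = \frac{128}{3}$)
$s{\left(12,-3 \right)} 3054 = \frac{128}{3} \cdot 3054 = 130304$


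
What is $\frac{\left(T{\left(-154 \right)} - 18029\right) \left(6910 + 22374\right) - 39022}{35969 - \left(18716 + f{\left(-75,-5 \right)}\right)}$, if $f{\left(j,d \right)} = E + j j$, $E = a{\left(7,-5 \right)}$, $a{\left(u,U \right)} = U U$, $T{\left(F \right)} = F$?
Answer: $- \frac{532509994}{11603} \approx -45894.0$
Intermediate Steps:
$a{\left(u,U \right)} = U^{2}$
$E = 25$ ($E = \left(-5\right)^{2} = 25$)
$f{\left(j,d \right)} = 25 + j^{2}$ ($f{\left(j,d \right)} = 25 + j j = 25 + j^{2}$)
$\frac{\left(T{\left(-154 \right)} - 18029\right) \left(6910 + 22374\right) - 39022}{35969 - \left(18716 + f{\left(-75,-5 \right)}\right)} = \frac{\left(-154 - 18029\right) \left(6910 + 22374\right) - 39022}{35969 - 24366} = \frac{\left(-18183\right) 29284 - 39022}{35969 - 24366} = \frac{-532470972 - 39022}{35969 - 24366} = - \frac{532509994}{35969 - 24366} = - \frac{532509994}{11603}$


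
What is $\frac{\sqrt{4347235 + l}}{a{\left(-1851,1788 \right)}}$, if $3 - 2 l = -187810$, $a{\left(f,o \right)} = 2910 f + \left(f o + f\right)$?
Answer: $- \frac{\sqrt{17764566}}{17395698} \approx -0.00024229$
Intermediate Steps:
$a{\left(f,o \right)} = 2911 f + f o$ ($a{\left(f,o \right)} = 2910 f + \left(f + f o\right) = 2911 f + f o$)
$l = \frac{187813}{2}$ ($l = \frac{3}{2} - -93905 = \frac{3}{2} + 93905 = \frac{187813}{2} \approx 93907.0$)
$\frac{\sqrt{4347235 + l}}{a{\left(-1851,1788 \right)}} = \frac{\sqrt{4347235 + \frac{187813}{2}}}{\left(-1851\right) \left(2911 + 1788\right)} = \frac{\sqrt{\frac{8882283}{2}}}{\left(-1851\right) 4699} = \frac{\frac{1}{2} \sqrt{17764566}}{-8697849} = \frac{\sqrt{17764566}}{2} \left(- \frac{1}{8697849}\right) = - \frac{\sqrt{17764566}}{17395698}$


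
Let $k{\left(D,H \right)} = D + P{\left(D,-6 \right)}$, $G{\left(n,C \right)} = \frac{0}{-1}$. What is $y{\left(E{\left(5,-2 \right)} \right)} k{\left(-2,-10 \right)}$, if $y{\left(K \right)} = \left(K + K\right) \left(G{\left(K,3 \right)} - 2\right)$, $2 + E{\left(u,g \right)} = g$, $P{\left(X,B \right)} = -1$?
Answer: $-48$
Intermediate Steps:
$G{\left(n,C \right)} = 0$ ($G{\left(n,C \right)} = 0 \left(-1\right) = 0$)
$k{\left(D,H \right)} = -1 + D$ ($k{\left(D,H \right)} = D - 1 = -1 + D$)
$E{\left(u,g \right)} = -2 + g$
$y{\left(K \right)} = - 4 K$ ($y{\left(K \right)} = \left(K + K\right) \left(0 - 2\right) = 2 K \left(-2\right) = - 4 K$)
$y{\left(E{\left(5,-2 \right)} \right)} k{\left(-2,-10 \right)} = - 4 \left(-2 - 2\right) \left(-1 - 2\right) = \left(-4\right) \left(-4\right) \left(-3\right) = 16 \left(-3\right) = -48$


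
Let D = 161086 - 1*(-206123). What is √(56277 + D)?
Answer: 3*√47054 ≈ 650.76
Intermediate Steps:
D = 367209 (D = 161086 + 206123 = 367209)
√(56277 + D) = √(56277 + 367209) = √423486 = 3*√47054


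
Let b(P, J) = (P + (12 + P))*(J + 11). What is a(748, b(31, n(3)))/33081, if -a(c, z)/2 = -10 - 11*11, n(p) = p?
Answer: 262/33081 ≈ 0.0079200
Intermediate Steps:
b(P, J) = (11 + J)*(12 + 2*P) (b(P, J) = (12 + 2*P)*(11 + J) = (11 + J)*(12 + 2*P))
a(c, z) = 262 (a(c, z) = -2*(-10 - 11*11) = -2*(-10 - 121) = -2*(-131) = 262)
a(748, b(31, n(3)))/33081 = 262/33081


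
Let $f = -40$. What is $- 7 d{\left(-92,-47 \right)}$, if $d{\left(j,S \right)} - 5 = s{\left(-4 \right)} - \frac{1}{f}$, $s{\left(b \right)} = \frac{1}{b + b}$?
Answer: $- \frac{343}{10} \approx -34.3$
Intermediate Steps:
$s{\left(b \right)} = \frac{1}{2 b}$
$d{\left(j,S \right)} = \frac{49}{10}$ ($d{\left(j,S \right)} = 5 + \left(\frac{1}{2 \left(-4\right)} - \frac{1}{-40}\right) = 5 + \left(\frac{1}{2} \left(- \frac{1}{4}\right) - - \frac{1}{40}\right) = 5 + \left(- \frac{1}{8} + \frac{1}{40}\right) = 5 - \frac{1}{10} = \frac{49}{10}$)
$- 7 d{\left(-92,-47 \right)} = \left(-7\right) \frac{49}{10} = - \frac{343}{10}$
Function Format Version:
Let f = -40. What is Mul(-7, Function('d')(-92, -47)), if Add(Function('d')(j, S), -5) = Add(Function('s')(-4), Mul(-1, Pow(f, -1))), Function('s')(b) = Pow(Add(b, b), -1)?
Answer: Rational(-343, 10) ≈ -34.300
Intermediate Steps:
Function('s')(b) = Mul(Rational(1, 2), Pow(b, -1)) (Function('s')(b) = Pow(Mul(2, b), -1) = Mul(Rational(1, 2), Pow(b, -1)))
Function('d')(j, S) = Rational(49, 10) (Function('d')(j, S) = Add(5, Add(Mul(Rational(1, 2), Pow(-4, -1)), Mul(-1, Pow(-40, -1)))) = Add(5, Add(Mul(Rational(1, 2), Rational(-1, 4)), Mul(-1, Rational(-1, 40)))) = Add(5, Add(Rational(-1, 8), Rational(1, 40))) = Add(5, Rational(-1, 10)) = Rational(49, 10))
Mul(-7, Function('d')(-92, -47)) = Mul(-7, Rational(49, 10)) = Rational(-343, 10)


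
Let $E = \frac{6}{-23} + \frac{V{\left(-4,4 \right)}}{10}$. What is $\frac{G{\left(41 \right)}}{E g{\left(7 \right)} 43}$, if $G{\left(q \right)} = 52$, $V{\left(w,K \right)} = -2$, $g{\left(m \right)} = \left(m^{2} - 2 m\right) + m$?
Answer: $- \frac{2990}{47859} \approx -0.062475$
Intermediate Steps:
$g{\left(m \right)} = m^{2} - m$
$E = - \frac{53}{115}$ ($E = \frac{6}{-23} - \frac{2}{10} = 6 \left(- \frac{1}{23}\right) - \frac{1}{5} = - \frac{6}{23} - \frac{1}{5} = - \frac{53}{115} \approx -0.46087$)
$\frac{G{\left(41 \right)}}{E g{\left(7 \right)} 43} = \frac{52}{- \frac{53 \cdot 7 \left(-1 + 7\right)}{115} \cdot 43} = \frac{52}{- \frac{53 \cdot 7 \cdot 6}{115} \cdot 43} = \frac{52}{\left(- \frac{53}{115}\right) 42 \cdot 43} = \frac{52}{\left(- \frac{2226}{115}\right) 43} = \frac{52}{- \frac{95718}{115}} = 52 \left(- \frac{115}{95718}\right) = - \frac{2990}{47859}$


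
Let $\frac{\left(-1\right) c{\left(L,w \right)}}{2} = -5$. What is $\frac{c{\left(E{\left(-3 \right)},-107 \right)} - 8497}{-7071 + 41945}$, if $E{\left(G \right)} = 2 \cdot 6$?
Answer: $- \frac{8487}{34874} \approx -0.24336$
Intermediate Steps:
$E{\left(G \right)} = 12$
$c{\left(L,w \right)} = 10$ ($c{\left(L,w \right)} = \left(-2\right) \left(-5\right) = 10$)
$\frac{c{\left(E{\left(-3 \right)},-107 \right)} - 8497}{-7071 + 41945} = \frac{10 - 8497}{-7071 + 41945} = - \frac{8487}{34874}$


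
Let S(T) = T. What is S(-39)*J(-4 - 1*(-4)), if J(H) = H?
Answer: 0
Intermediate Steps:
S(-39)*J(-4 - 1*(-4)) = -39*(-4 - 1*(-4)) = -39*(-4 + 4) = -39*0 = 0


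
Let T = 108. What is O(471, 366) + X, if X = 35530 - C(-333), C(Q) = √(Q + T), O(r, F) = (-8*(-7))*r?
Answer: 61906 - 15*I ≈ 61906.0 - 15.0*I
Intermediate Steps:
O(r, F) = 56*r
C(Q) = √(108 + Q) (C(Q) = √(Q + 108) = √(108 + Q))
X = 35530 - 15*I (X = 35530 - √(108 - 333) = 35530 - √(-225) = 35530 - 15*I ≈ 35530.0 - 15.0*I)
O(471, 366) + X = 56*471 + (35530 - 15*I) = 26376 + (35530 - 15*I) = 61906 - 15*I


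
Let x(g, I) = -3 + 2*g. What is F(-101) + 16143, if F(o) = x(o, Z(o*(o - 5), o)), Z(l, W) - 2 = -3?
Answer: 15938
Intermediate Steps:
Z(l, W) = -1 (Z(l, W) = 2 - 3 = -1)
F(o) = -3 + 2*o
F(-101) + 16143 = (-3 + 2*(-101)) + 16143 = (-3 - 202) + 16143 = -205 + 16143 = 15938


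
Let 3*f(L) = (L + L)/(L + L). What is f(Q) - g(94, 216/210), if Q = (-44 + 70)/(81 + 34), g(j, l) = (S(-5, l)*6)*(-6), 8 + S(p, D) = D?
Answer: -26317/105 ≈ -250.64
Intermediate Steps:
S(p, D) = -8 + D
g(j, l) = 288 - 36*l (g(j, l) = ((-8 + l)*6)*(-6) = (-48 + 6*l)*(-6) = 288 - 36*l)
Q = 26/115 ≈ 0.22609
f(L) = 1/3 (f(L) = ((L + L)/(L + L))/3 = ((2*L)/((2*L)))/3 = ((2*L)*(1/(2*L)))/3 = (1/3)*1 = 1/3)
f(Q) - g(94, 216/210) = 1/3 - (288 - 7776/210) = 1/3 - (288 - 36*36/35) = 1/3 - (288 - 1296/35) = 1/3 - 1*8784/35 = 1/3 - 8784/35 = -26317/105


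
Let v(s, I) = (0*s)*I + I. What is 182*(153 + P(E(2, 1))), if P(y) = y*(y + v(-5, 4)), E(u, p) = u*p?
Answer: 30030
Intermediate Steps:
E(u, p) = p*u
v(s, I) = I (v(s, I) = 0*I + I = 0 + I = I)
P(y) = y*(4 + y) (P(y) = y*(y + 4) = y*(4 + y))
182*(153 + P(E(2, 1))) = 182*(153 + (1*2)*(4 + 1*2)) = 182*(153 + 2*(4 + 2)) = 182*(153 + 2*6) = 182*(153 + 12) = 182*165 = 30030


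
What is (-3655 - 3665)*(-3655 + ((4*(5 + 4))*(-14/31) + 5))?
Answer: 831947280/31 ≈ 2.6837e+7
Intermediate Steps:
(-3655 - 3665)*(-3655 + ((4*(5 + 4))*(-14/31) + 5)) = -7320*(-3655 + ((4*9)*(-14*1/31) + 5)) = -7320*(-3655 + (36*(-14/31) + 5)) = -7320*(-3655 + (-504/31 + 5)) = -7320*(-3655 - 349/31) = -7320*(-113654/31) = 831947280/31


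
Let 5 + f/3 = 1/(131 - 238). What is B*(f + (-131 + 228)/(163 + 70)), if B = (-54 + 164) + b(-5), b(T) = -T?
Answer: -41892775/24931 ≈ -1680.3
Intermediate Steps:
f = -1608/107 (f = -15 + 3/(131 - 238) = -15 + 3/(-107) = -15 + 3*(-1/107) = -15 - 3/107 = -1608/107 ≈ -15.028)
B = 115 (B = (-54 + 164) - 1*(-5) = 110 + 5 = 115)
B*(f + (-131 + 228)/(163 + 70)) = 115*(-1608/107 + (-131 + 228)/(163 + 70)) = 115*(-1608/107 + 97/233) = 115*(-364285/24931) = -41892775/24931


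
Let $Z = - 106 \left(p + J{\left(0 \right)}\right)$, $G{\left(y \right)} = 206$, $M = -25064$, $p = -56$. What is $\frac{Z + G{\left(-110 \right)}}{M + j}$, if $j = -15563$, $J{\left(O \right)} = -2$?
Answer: $- \frac{6354}{40627} \approx -0.1564$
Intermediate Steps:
$Z = 6148$ ($Z = - 106 \left(-56 - 2\right) = \left(-106\right) \left(-58\right) = 6148$)
$\frac{Z + G{\left(-110 \right)}}{M + j} = \frac{6148 + 206}{-25064 - 15563} = \frac{6354}{-40627} = 6354 \left(- \frac{1}{40627}\right) = - \frac{6354}{40627}$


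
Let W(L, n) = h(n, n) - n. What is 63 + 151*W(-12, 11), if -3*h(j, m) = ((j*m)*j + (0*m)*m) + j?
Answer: -207436/3 ≈ -69145.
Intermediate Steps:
h(j, m) = -j/3 - m*j²/3 (h(j, m) = -(((j*m)*j + (0*m)*m) + j)/3 = -((m*j² + 0*m) + j)/3 = -((m*j² + 0) + j)/3 = -(m*j² + j)/3 = -(j + m*j²)/3 = -j/3 - m*j²/3)
W(L, n) = -n - n*(1 + n²)/3 (W(L, n) = -n*(1 + n*n)/3 - n = -n*(1 + n²)/3 - n = -n - n*(1 + n²)/3)
63 + 151*W(-12, 11) = 63 + 151*((⅓)*11*(-4 - 1*11²)) = 63 + 151*((⅓)*11*(-4 - 1*121)) = 63 + 151*((⅓)*11*(-4 - 121)) = 63 + 151*((⅓)*11*(-125)) = 63 + 151*(-1375/3) = 63 - 207625/3 = -207436/3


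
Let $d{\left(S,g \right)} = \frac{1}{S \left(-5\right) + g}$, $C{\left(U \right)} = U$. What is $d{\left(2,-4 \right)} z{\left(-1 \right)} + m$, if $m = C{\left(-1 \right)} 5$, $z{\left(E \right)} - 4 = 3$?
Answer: $- \frac{11}{2} \approx -5.5$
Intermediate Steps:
$z{\left(E \right)} = 7$ ($z{\left(E \right)} = 4 + 3 = 7$)
$d{\left(S,g \right)} = \frac{1}{g - 5 S}$ ($d{\left(S,g \right)} = \frac{1}{- 5 S + g} = \frac{1}{g - 5 S}$)
$m = -5$ ($m = \left(-1\right) 5 = -5$)
$d{\left(2,-4 \right)} z{\left(-1 \right)} + m = \frac{1}{-4 - 10} \cdot 7 - 5 = \frac{1}{-14} \cdot 7 - 5 = \left(- \frac{1}{14}\right) 7 - 5 = - \frac{1}{2} - 5 = - \frac{11}{2}$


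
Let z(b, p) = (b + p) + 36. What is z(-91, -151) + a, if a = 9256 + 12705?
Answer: 21755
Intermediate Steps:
z(b, p) = 36 + b + p
a = 21961
z(-91, -151) + a = (36 - 91 - 151) + 21961 = -206 + 21961 = 21755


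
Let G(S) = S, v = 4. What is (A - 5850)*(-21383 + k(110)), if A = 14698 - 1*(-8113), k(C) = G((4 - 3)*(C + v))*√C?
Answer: -362677063 + 1933554*√110 ≈ -3.4240e+8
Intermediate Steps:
k(C) = √C*(4 + C) (k(C) = ((4 - 3)*(C + 4))*√C = (1*(4 + C))*√C = (4 + C)*√C = √C*(4 + C))
A = 22811 (A = 14698 + 8113 = 22811)
(A - 5850)*(-21383 + k(110)) = (22811 - 5850)*(-21383 + √110*(4 + 110)) = 16961*(-21383 + √110*114) = 16961*(-21383 + 114*√110) = -362677063 + 1933554*√110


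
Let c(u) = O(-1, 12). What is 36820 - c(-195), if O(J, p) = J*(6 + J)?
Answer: 36825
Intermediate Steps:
c(u) = -5 (c(u) = -(6 - 1) = -1*5 = -5)
36820 - c(-195) = 36820 - 1*(-5) = 36820 + 5 = 36825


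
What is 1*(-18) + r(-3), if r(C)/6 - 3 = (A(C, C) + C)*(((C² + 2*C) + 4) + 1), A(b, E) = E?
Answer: -288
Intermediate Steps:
r(C) = 18 + 12*C*(5 + C² + 2*C) (r(C) = 18 + 6*((C + C)*(((C² + 2*C) + 4) + 1)) = 18 + 6*((2*C)*((4 + C² + 2*C) + 1)) = 18 + 6*((2*C)*(5 + C² + 2*C)) = 18 + 6*(2*C*(5 + C² + 2*C)) = 18 + 12*C*(5 + C² + 2*C))
1*(-18) + r(-3) = 1*(-18) + (18 + 12*(-3)³ + 24*(-3)² + 60*(-3)) = -18 + (18 + 12*(-27) + 24*9 - 180) = -18 + (18 - 324 + 216 - 180) = -18 - 270 = -288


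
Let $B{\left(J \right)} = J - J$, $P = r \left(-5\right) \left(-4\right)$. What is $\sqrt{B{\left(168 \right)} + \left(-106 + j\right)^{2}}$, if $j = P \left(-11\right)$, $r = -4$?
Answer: $774$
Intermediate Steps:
$P = -80$ ($P = \left(-4\right) \left(-5\right) \left(-4\right) = 20 \left(-4\right) = -80$)
$j = 880$ ($j = \left(-80\right) \left(-11\right) = 880$)
$B{\left(J \right)} = 0$
$\sqrt{B{\left(168 \right)} + \left(-106 + j\right)^{2}} = \sqrt{0 + \left(-106 + 880\right)^{2}} = \sqrt{0 + 774^{2}} = \sqrt{0 + 599076} = \sqrt{599076} = 774$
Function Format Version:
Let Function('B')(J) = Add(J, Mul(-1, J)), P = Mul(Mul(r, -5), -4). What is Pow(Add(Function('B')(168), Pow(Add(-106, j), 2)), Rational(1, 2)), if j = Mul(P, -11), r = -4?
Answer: 774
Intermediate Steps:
P = -80 (P = Mul(Mul(-4, -5), -4) = Mul(20, -4) = -80)
j = 880 (j = Mul(-80, -11) = 880)
Function('B')(J) = 0
Pow(Add(Function('B')(168), Pow(Add(-106, j), 2)), Rational(1, 2)) = Pow(Add(0, Pow(Add(-106, 880), 2)), Rational(1, 2)) = Pow(Add(0, Pow(774, 2)), Rational(1, 2)) = Pow(Add(0, 599076), Rational(1, 2)) = Pow(599076, Rational(1, 2)) = 774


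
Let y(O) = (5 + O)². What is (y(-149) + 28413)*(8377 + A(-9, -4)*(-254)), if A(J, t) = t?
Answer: 461656557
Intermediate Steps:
(y(-149) + 28413)*(8377 + A(-9, -4)*(-254)) = ((5 - 149)² + 28413)*(8377 - 4*(-254)) = ((-144)² + 28413)*(8377 + 1016) = (20736 + 28413)*9393 = 49149*9393 = 461656557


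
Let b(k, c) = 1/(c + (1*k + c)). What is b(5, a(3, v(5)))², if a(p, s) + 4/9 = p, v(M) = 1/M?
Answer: 81/8281 ≈ 0.0097814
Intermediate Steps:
v(M) = 1/M
a(p, s) = -4/9 + p
b(k, c) = 1/(k + 2*c) (b(k, c) = 1/(c + (k + c)) = 1/(c + (c + k)) = 1/(k + 2*c))
b(5, a(3, v(5)))² = (1/(5 + 2*(-4/9 + 3)))² = (1/(5 + 2*(23/9)))² = (1/(5 + 46/9))² = (1/(91/9))² = (9/91)² = 81/8281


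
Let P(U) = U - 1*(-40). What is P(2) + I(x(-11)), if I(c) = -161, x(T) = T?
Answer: -119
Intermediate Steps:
P(U) = 40 + U (P(U) = U + 40 = 40 + U)
P(2) + I(x(-11)) = (40 + 2) - 161 = 42 - 161 = -119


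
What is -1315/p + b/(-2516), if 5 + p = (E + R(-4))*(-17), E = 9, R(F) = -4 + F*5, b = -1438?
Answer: -73726/15725 ≈ -4.6885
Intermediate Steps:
R(F) = -4 + 5*F
p = 250 (p = -5 + (9 + (-4 + 5*(-4)))*(-17) = -5 + (9 + (-4 - 20))*(-17) = -5 + (9 - 24)*(-17) = -5 - 15*(-17) = -5 + 255 = 250)
-1315/p + b/(-2516) = -1315/250 - 1438/(-2516) = -1315*1/250 - 1438*(-1/2516) = -263/50 + 719/1258 = -73726/15725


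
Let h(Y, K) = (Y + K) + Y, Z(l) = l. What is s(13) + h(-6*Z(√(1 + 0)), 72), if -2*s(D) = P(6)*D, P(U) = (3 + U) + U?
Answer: -75/2 ≈ -37.500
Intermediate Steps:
P(U) = 3 + 2*U
h(Y, K) = K + 2*Y (h(Y, K) = (K + Y) + Y = K + 2*Y)
s(D) = -15*D/2 (s(D) = -(3 + 2*6)*D/2 = -(3 + 12)*D/2 = -15*D/2)
s(13) + h(-6*Z(√(1 + 0)), 72) = -15/2*13 + (72 + 2*(-6*√(1 + 0))) = -195/2 + (72 + 2*(-6*√1)) = -195/2 + (72 + 2*(-6*1)) = -195/2 + (72 + 2*(-6)) = -195/2 + (72 - 12) = -195/2 + 60 = -75/2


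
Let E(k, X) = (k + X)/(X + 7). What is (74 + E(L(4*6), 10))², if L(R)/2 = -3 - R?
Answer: 1473796/289 ≈ 5099.6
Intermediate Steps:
L(R) = -6 - 2*R (L(R) = 2*(-3 - R) = -6 - 2*R)
E(k, X) = (X + k)/(7 + X)
(74 + E(L(4*6), 10))² = (74 + (10 + (-6 - 8*6))/(7 + 10))² = (74 + (10 + (-6 - 2*24))/17)² = (74 + (10 + (-6 - 48))/17)² = (74 + (10 - 54)/17)² = (74 + (1/17)*(-44))² = (74 - 44/17)² = (1214/17)² = 1473796/289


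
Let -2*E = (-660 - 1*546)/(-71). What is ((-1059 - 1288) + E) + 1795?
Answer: -39795/71 ≈ -560.49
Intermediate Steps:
E = -603/71 (E = -(-660 - 1*546)/(2*(-71)) = -(-660 - 546)*(-1)/(2*71) = -(-603)*(-1)/71 = -1/2*1206/71 = -603/71 ≈ -8.4930)
((-1059 - 1288) + E) + 1795 = ((-1059 - 1288) - 603/71) + 1795 = (-2347 - 603/71) + 1795 = -167240/71 + 1795 = -39795/71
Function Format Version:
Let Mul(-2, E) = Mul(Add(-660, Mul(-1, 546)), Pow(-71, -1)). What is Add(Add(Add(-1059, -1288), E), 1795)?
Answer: Rational(-39795, 71) ≈ -560.49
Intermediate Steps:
E = Rational(-603, 71) (E = Mul(Rational(-1, 2), Mul(Add(-660, Mul(-1, 546)), Pow(-71, -1))) = Mul(Rational(-1, 2), Mul(Add(-660, -546), Rational(-1, 71))) = Mul(Rational(-1, 2), Mul(-1206, Rational(-1, 71))) = Mul(Rational(-1, 2), Rational(1206, 71)) = Rational(-603, 71) ≈ -8.4930)
Add(Add(Add(-1059, -1288), E), 1795) = Add(Add(Add(-1059, -1288), Rational(-603, 71)), 1795) = Add(Add(-2347, Rational(-603, 71)), 1795) = Add(Rational(-167240, 71), 1795) = Rational(-39795, 71)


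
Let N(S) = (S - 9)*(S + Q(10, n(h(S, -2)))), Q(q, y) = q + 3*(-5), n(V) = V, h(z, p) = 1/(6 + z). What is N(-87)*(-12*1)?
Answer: -105984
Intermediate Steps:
Q(q, y) = -15 + q (Q(q, y) = q - 15 = -15 + q)
N(S) = (-9 + S)*(-5 + S) (N(S) = (S - 9)*(S + (-15 + 10)) = (-9 + S)*(S - 5) = (-9 + S)*(-5 + S))
N(-87)*(-12*1) = (45 + (-87)² - 14*(-87))*(-12*1) = (45 + 7569 + 1218)*(-12) = 8832*(-12) = -105984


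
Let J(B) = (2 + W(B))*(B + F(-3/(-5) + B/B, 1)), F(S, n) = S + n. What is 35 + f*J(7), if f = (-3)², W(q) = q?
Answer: 4063/5 ≈ 812.60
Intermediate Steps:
f = 9
J(B) = (2 + B)*(13/5 + B) (J(B) = (2 + B)*(B + ((-3/(-5) + B/B) + 1)) = (2 + B)*(B + ((-3*(-⅕) + 1) + 1)) = (2 + B)*(B + ((⅗ + 1) + 1)) = (2 + B)*(B + (8/5 + 1)) = (2 + B)*(B + 13/5) = (2 + B)*(13/5 + B))
35 + f*J(7) = 35 + 9*(26/5 + 7² + (23/5)*7) = 35 + 9*(26/5 + 49 + 161/5) = 35 + 9*(432/5) = 35 + 3888/5 = 4063/5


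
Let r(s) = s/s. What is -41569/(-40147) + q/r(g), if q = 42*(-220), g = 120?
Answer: -370916711/40147 ≈ -9239.0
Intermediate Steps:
r(s) = 1
q = -9240
-41569/(-40147) + q/r(g) = -41569/(-40147) - 9240/1 = -41569*(-1/40147) - 9240*1 = 41569/40147 - 9240 = -370916711/40147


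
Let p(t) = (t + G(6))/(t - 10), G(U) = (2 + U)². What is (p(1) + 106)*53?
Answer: 47117/9 ≈ 5235.2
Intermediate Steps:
p(t) = (64 + t)/(-10 + t) (p(t) = (t + (2 + 6)²)/(t - 10) = (t + 8²)/(-10 + t) = (t + 64)/(-10 + t) = (64 + t)/(-10 + t))
(p(1) + 106)*53 = ((64 + 1)/(-10 + 1) + 106)*53 = (65/(-9) + 106)*53 = (-⅑*65 + 106)*53 = (-65/9 + 106)*53 = (889/9)*53 = 47117/9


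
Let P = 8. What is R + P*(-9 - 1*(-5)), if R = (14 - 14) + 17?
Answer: -15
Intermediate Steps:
R = 17 (R = 0 + 17 = 17)
R + P*(-9 - 1*(-5)) = 17 + 8*(-9 - 1*(-5)) = 17 + 8*(-9 + 5) = 17 + 8*(-4) = 17 - 32 = -15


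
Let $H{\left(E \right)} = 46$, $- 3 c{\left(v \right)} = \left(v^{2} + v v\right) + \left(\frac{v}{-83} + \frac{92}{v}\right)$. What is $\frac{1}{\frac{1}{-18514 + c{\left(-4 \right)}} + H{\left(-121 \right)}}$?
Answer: $\frac{4610737}{212093653} \approx 0.021739$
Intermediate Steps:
$c{\left(v \right)} = - \frac{92}{3 v} - \frac{2 v^{2}}{3} + \frac{v}{249}$ ($c{\left(v \right)} = - \frac{\left(v^{2} + v v\right) + \left(\frac{v}{-83} + \frac{92}{v}\right)}{3} = - \frac{\left(v^{2} + v^{2}\right) + \left(v \left(- \frac{1}{83}\right) + \frac{92}{v}\right)}{3} = - \frac{2 v^{2} - \left(- \frac{92}{v} + \frac{v}{83}\right)}{3} = - \frac{2 v^{2} + \frac{92}{v} - \frac{v}{83}}{3} = - \frac{92}{3 v} - \frac{2 v^{2}}{3} + \frac{v}{249}$)
$\frac{1}{\frac{1}{-18514 + c{\left(-4 \right)}} + H{\left(-121 \right)}} = \frac{1}{\frac{1}{-18514 + \frac{-7636 + \left(-4\right)^{2} \left(1 - -664\right)}{249 \left(-4\right)}} + 46} = \frac{1}{\frac{1}{-18514 + \frac{1}{249} \left(- \frac{1}{4}\right) \left(-7636 + 16 \left(1 + 664\right)\right)} + 46} = \frac{1}{\frac{1}{-18514 + \frac{1}{249} \left(- \frac{1}{4}\right) \left(-7636 + 16 \cdot 665\right)} + 46} = \frac{1}{\frac{1}{-18514 + \frac{1}{249} \left(- \frac{1}{4}\right) \left(-7636 + 10640\right)} + 46} = \frac{1}{\frac{1}{-18514 + \frac{1}{249} \left(- \frac{1}{4}\right) 3004} + 46} = \frac{1}{\frac{1}{-18514 - \frac{751}{249}} + 46} = \frac{1}{\frac{1}{- \frac{4610737}{249}} + 46} = \frac{1}{- \frac{249}{4610737} + 46} = \frac{1}{\frac{212093653}{4610737}} = \frac{4610737}{212093653}$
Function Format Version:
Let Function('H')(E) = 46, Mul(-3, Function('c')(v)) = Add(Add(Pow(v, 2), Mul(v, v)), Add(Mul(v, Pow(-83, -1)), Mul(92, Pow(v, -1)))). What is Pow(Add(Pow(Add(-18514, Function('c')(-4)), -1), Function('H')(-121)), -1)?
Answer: Rational(4610737, 212093653) ≈ 0.021739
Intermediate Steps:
Function('c')(v) = Add(Mul(Rational(-92, 3), Pow(v, -1)), Mul(Rational(-2, 3), Pow(v, 2)), Mul(Rational(1, 249), v)) (Function('c')(v) = Mul(Rational(-1, 3), Add(Add(Pow(v, 2), Mul(v, v)), Add(Mul(v, Pow(-83, -1)), Mul(92, Pow(v, -1))))) = Mul(Rational(-1, 3), Add(Add(Pow(v, 2), Pow(v, 2)), Add(Mul(v, Rational(-1, 83)), Mul(92, Pow(v, -1))))) = Mul(Rational(-1, 3), Add(Mul(2, Pow(v, 2)), Add(Mul(Rational(-1, 83), v), Mul(92, Pow(v, -1))))) = Mul(Rational(-1, 3), Add(Mul(2, Pow(v, 2)), Add(Mul(92, Pow(v, -1)), Mul(Rational(-1, 83), v)))) = Mul(Rational(-1, 3), Add(Mul(2, Pow(v, 2)), Mul(92, Pow(v, -1)), Mul(Rational(-1, 83), v))) = Add(Mul(Rational(-92, 3), Pow(v, -1)), Mul(Rational(-2, 3), Pow(v, 2)), Mul(Rational(1, 249), v)))
Pow(Add(Pow(Add(-18514, Function('c')(-4)), -1), Function('H')(-121)), -1) = Pow(Add(Pow(Add(-18514, Mul(Rational(1, 249), Pow(-4, -1), Add(-7636, Mul(Pow(-4, 2), Add(1, Mul(-166, -4)))))), -1), 46), -1) = Pow(Add(Pow(Add(-18514, Mul(Rational(1, 249), Rational(-1, 4), Add(-7636, Mul(16, Add(1, 664))))), -1), 46), -1) = Pow(Add(Pow(Add(-18514, Mul(Rational(1, 249), Rational(-1, 4), Add(-7636, Mul(16, 665)))), -1), 46), -1) = Pow(Add(Pow(Add(-18514, Mul(Rational(1, 249), Rational(-1, 4), Add(-7636, 10640))), -1), 46), -1) = Pow(Add(Pow(Add(-18514, Mul(Rational(1, 249), Rational(-1, 4), 3004)), -1), 46), -1) = Pow(Add(Pow(Add(-18514, Rational(-751, 249)), -1), 46), -1) = Pow(Add(Pow(Rational(-4610737, 249), -1), 46), -1) = Pow(Add(Rational(-249, 4610737), 46), -1) = Pow(Rational(212093653, 4610737), -1) = Rational(4610737, 212093653)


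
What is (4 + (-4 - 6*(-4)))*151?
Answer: 3624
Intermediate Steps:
(4 + (-4 - 6*(-4)))*151 = (4 + (-4 + 24))*151 = (4 + 20)*151 = 24*151 = 3624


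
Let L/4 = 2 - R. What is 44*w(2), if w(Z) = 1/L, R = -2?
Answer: 11/4 ≈ 2.7500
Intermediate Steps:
L = 16 (L = 4*(2 - 1*(-2)) = 4*(2 + 2) = 4*4 = 16)
w(Z) = 1/16
44*w(2) = 44*(1/16) = 11/4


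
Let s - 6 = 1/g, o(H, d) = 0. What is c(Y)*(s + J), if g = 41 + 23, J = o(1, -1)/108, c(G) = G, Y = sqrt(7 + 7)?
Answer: 385*sqrt(14)/64 ≈ 22.508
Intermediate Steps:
Y = sqrt(14) ≈ 3.7417
J = 0 (J = 0/108 = 0*(1/108) = 0)
g = 64
s = 385/64 (s = 6 + 1/64 = 385/64 ≈ 6.0156)
c(Y)*(s + J) = sqrt(14)*(385/64 + 0) = sqrt(14)*(385/64) = 385*sqrt(14)/64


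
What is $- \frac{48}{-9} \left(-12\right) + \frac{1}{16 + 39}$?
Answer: $- \frac{3519}{55} \approx -63.982$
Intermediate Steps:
$- \frac{48}{-9} \left(-12\right) + \frac{1}{16 + 39} = \left(-48\right) \left(- \frac{1}{9}\right) \left(-12\right) + \frac{1}{55} = \frac{16}{3} \left(-12\right) + \frac{1}{55} = -64 + \frac{1}{55} = - \frac{3519}{55}$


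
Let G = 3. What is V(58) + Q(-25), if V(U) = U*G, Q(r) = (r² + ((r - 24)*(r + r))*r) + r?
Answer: -60476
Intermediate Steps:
Q(r) = r + r² + 2*r²*(-24 + r) (Q(r) = (r² + ((-24 + r)*(2*r))*r) + r = (r² + (2*r*(-24 + r))*r) + r = (r² + 2*r²*(-24 + r)) + r = r + r² + 2*r²*(-24 + r))
V(U) = 3*U (V(U) = U*3 = 3*U)
V(58) + Q(-25) = 3*58 - 25*(1 - 47*(-25) + 2*(-25)²) = 174 - 25*(1 + 1175 + 2*625) = 174 - 25*(1 + 1175 + 1250) = 174 - 25*2426 = 174 - 60650 = -60476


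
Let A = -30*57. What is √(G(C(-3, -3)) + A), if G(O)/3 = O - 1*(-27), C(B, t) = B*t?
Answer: 3*I*√178 ≈ 40.025*I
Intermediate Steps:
G(O) = 81 + 3*O (G(O) = 3*(O - 1*(-27)) = 3*(O + 27) = 3*(27 + O) = 81 + 3*O)
A = -1710
√(G(C(-3, -3)) + A) = √((81 + 3*(-3*(-3))) - 1710) = √((81 + 3*9) - 1710) = √((81 + 27) - 1710) = √(108 - 1710) = √(-1602) = 3*I*√178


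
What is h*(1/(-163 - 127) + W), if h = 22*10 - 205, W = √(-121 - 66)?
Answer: -3/58 + 15*I*√187 ≈ -0.051724 + 205.12*I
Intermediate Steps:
W = I*√187 (W = √(-187) = I*√187 ≈ 13.675*I)
h = 15 (h = 220 - 205 = 15)
h*(1/(-163 - 127) + W) = 15*(1/(-163 - 127) + I*√187) = 15*(1/(-290) + I*√187) = 15*(-1/290 + I*√187) = -3/58 + 15*I*√187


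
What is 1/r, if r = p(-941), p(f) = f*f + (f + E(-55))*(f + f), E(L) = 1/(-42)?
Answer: 21/55786244 ≈ 3.7644e-7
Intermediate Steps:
E(L) = -1/42
p(f) = f² + 2*f*(-1/42 + f) (p(f) = f*f + (f - 1/42)*(f + f) = f² + (-1/42 + f)*(2*f) = f² + 2*f*(-1/42 + f))
r = 55786244/21 (r = (1/21)*(-941)*(-1 + 63*(-941)) = (1/21)*(-941)*(-1 - 59283) = (1/21)*(-941)*(-59284) = 55786244/21 ≈ 2.6565e+6)
1/r = 1/(55786244/21) = 21/55786244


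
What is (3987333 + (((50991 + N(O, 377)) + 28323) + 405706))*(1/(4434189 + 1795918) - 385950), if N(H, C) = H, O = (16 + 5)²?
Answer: -10754876991392867306/6230107 ≈ -1.7263e+12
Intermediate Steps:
O = 441 (O = 21² = 441)
(3987333 + (((50991 + N(O, 377)) + 28323) + 405706))*(1/(4434189 + 1795918) - 385950) = (3987333 + (((50991 + 441) + 28323) + 405706))*(1/(4434189 + 1795918) - 385950) = (3987333 + ((51432 + 28323) + 405706))*(1/6230107 - 385950) = (3987333 + (79755 + 405706))*(1/6230107 - 385950) = (3987333 + 485461)*(-2404509796649/6230107) = 4472794*(-2404509796649/6230107) = -10754876991392867306/6230107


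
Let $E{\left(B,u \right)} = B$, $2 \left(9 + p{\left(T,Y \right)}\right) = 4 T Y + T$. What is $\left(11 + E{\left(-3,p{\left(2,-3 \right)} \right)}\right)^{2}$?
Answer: $64$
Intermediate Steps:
$p{\left(T,Y \right)} = -9 + \frac{T}{2} + 2 T Y$ ($p{\left(T,Y \right)} = -9 + \frac{4 T Y + T}{2} = -9 + \frac{T + 4 T Y}{2} = -9 + \left(\frac{T}{2} + 2 T Y\right) = -9 + \frac{T}{2} + 2 T Y$)
$\left(11 + E{\left(-3,p{\left(2,-3 \right)} \right)}\right)^{2} = \left(11 - 3\right)^{2} = 8^{2} = 64$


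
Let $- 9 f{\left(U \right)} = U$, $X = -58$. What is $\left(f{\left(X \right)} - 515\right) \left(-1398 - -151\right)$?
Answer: $\frac{5707519}{9} \approx 6.3417 \cdot 10^{5}$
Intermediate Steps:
$f{\left(U \right)} = - \frac{U}{9}$
$\left(f{\left(X \right)} - 515\right) \left(-1398 - -151\right) = \left(\left(- \frac{1}{9}\right) \left(-58\right) - 515\right) \left(-1398 - -151\right) = \left(\frac{58}{9} - 515\right) \left(-1398 + \left(162 - 11\right)\right) = - \frac{4577 \left(-1398 + 151\right)}{9} = \left(- \frac{4577}{9}\right) \left(-1247\right) = \frac{5707519}{9}$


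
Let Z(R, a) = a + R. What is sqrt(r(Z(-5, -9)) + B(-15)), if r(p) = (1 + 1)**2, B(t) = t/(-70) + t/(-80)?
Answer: sqrt(3451)/28 ≈ 2.0980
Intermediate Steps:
Z(R, a) = R + a
B(t) = -3*t/112 (B(t) = t*(-1/70) + t*(-1/80) = -t/70 - t/80 = -3*t/112)
r(p) = 4 (r(p) = 2**2 = 4)
sqrt(r(Z(-5, -9)) + B(-15)) = sqrt(4 - 3/112*(-15)) = sqrt(4 + 45/112) = sqrt(493/112) = sqrt(3451)/28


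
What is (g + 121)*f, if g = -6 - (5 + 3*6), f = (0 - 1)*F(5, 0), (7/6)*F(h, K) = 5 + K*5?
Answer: -2760/7 ≈ -394.29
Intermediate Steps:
F(h, K) = 30/7 + 30*K/7 (F(h, K) = 6*(5 + K*5)/7 = 6*(5 + 5*K)/7 = 30/7 + 30*K/7)
f = -30/7 (f = (0 - 1)*(30/7 + (30/7)*0) = -(30/7 + 0) = -1*30/7 = -30/7 ≈ -4.2857)
g = -29 (g = -6 - (5 + 18) = -6 - 1*23 = -6 - 23 = -29)
(g + 121)*f = (-29 + 121)*(-30/7) = 92*(-30/7) = -2760/7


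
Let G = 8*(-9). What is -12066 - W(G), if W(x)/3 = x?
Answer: -11850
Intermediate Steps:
G = -72
W(x) = 3*x
-12066 - W(G) = -12066 - 3*(-72) = -12066 - 1*(-216) = -12066 + 216 = -11850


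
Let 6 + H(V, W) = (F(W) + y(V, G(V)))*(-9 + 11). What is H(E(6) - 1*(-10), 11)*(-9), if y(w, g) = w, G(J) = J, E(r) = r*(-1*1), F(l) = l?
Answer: -216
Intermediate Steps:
E(r) = -r (E(r) = r*(-1) = -r)
H(V, W) = -6 + 2*V + 2*W (H(V, W) = -6 + (W + V)*(-9 + 11) = -6 + (V + W)*2 = -6 + (2*V + 2*W) = -6 + 2*V + 2*W)
H(E(6) - 1*(-10), 11)*(-9) = (-6 + 2*(-1*6 - 1*(-10)) + 2*11)*(-9) = (-6 + 2*(-6 + 10) + 22)*(-9) = (-6 + 2*4 + 22)*(-9) = (-6 + 8 + 22)*(-9) = 24*(-9) = -216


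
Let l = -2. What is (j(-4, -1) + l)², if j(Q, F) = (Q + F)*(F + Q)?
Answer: 529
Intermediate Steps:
j(Q, F) = (F + Q)² (j(Q, F) = (F + Q)*(F + Q) = (F + Q)²)
(j(-4, -1) + l)² = ((-1 - 4)² - 2)² = ((-5)² - 2)² = (25 - 2)² = 23² = 529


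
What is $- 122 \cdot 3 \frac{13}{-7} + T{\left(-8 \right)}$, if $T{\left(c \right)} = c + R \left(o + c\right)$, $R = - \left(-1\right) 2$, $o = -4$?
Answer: $\frac{4534}{7} \approx 647.71$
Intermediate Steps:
$R = 2$ ($R = \left(-1\right) \left(-2\right) = 2$)
$T{\left(c \right)} = -8 + 3 c$ ($T{\left(c \right)} = c + 2 \left(-4 + c\right) = c + \left(-8 + 2 c\right) = -8 + 3 c$)
$- 122 \cdot 3 \frac{13}{-7} + T{\left(-8 \right)} = - 122 \cdot 3 \frac{13}{-7} + \left(-8 + 3 \left(-8\right)\right) = - 122 \cdot 3 \cdot 13 \left(- \frac{1}{7}\right) - 32 = - 122 \cdot 3 \left(- \frac{13}{7}\right) - 32 = \left(-122\right) \left(- \frac{39}{7}\right) - 32 = \frac{4758}{7} - 32 = \frac{4534}{7}$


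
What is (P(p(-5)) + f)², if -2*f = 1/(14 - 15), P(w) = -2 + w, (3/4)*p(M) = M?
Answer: 2401/36 ≈ 66.694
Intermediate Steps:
p(M) = 4*M/3
f = ½ (f = -1/(2*(14 - 15)) = -½/(-1) = -½*(-1) = ½ ≈ 0.50000)
(P(p(-5)) + f)² = ((-2 + (4/3)*(-5)) + ½)² = ((-2 - 20/3) + ½)² = (-26/3 + ½)² = (-49/6)² = 2401/36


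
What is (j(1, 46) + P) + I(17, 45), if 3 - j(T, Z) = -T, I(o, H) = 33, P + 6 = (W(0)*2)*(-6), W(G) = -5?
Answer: 91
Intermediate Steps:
P = 54 (P = -6 - 5*2*(-6) = -6 - 10*(-6) = -6 + 60 = 54)
j(T, Z) = 3 + T (j(T, Z) = 3 - (-1)*T = 3 + T)
(j(1, 46) + P) + I(17, 45) = ((3 + 1) + 54) + 33 = (4 + 54) + 33 = 58 + 33 = 91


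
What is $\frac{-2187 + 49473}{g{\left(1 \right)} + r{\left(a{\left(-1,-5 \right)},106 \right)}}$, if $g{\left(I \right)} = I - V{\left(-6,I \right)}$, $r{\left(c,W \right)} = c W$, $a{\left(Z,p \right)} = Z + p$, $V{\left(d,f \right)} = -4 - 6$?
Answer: $- \frac{47286}{625} \approx -75.658$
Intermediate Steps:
$V{\left(d,f \right)} = -10$ ($V{\left(d,f \right)} = -4 - 6 = -10$)
$r{\left(c,W \right)} = W c$
$g{\left(I \right)} = 10 + I$ ($g{\left(I \right)} = I - -10 = I + 10 = 10 + I$)
$\frac{-2187 + 49473}{g{\left(1 \right)} + r{\left(a{\left(-1,-5 \right)},106 \right)}} = \frac{-2187 + 49473}{\left(10 + 1\right) + 106 \left(-1 - 5\right)} = \frac{47286}{11 + 106 \left(-6\right)} = \frac{47286}{11 - 636} = \frac{47286}{-625} = 47286 \left(- \frac{1}{625}\right) = - \frac{47286}{625}$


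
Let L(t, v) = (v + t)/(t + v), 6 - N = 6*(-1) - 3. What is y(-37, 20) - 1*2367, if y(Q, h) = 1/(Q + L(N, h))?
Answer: -85213/36 ≈ -2367.0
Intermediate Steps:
N = 15 (N = 6 - (6*(-1) - 3) = 6 - (-6 - 3) = 6 - 1*(-9) = 6 + 9 = 15)
L(t, v) = 1 (L(t, v) = (t + v)/(t + v) = 1)
y(Q, h) = 1/(1 + Q) (y(Q, h) = 1/(Q + 1) = 1/(1 + Q))
y(-37, 20) - 1*2367 = 1/(1 - 37) - 1*2367 = 1/(-36) - 2367 = -1/36 - 2367 = -85213/36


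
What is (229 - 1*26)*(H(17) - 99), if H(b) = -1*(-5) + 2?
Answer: -18676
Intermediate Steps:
H(b) = 7 (H(b) = 5 + 2 = 7)
(229 - 1*26)*(H(17) - 99) = (229 - 1*26)*(7 - 99) = (229 - 26)*(-92) = 203*(-92) = -18676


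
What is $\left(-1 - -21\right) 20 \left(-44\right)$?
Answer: $-17600$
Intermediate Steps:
$\left(-1 - -21\right) 20 \left(-44\right) = \left(-1 + 21\right) 20 \left(-44\right) = 20 \cdot 20 \left(-44\right) = 400 \left(-44\right) = -17600$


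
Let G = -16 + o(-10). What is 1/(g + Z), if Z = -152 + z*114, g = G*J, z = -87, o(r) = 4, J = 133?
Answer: -1/11666 ≈ -8.5719e-5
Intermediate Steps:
G = -12 (G = -16 + 4 = -12)
g = -1596 (g = -12*133 = -1596)
Z = -10070 (Z = -152 - 87*114 = -152 - 9918 = -10070)
1/(g + Z) = 1/(-1596 - 10070) = 1/(-11666) = -1/11666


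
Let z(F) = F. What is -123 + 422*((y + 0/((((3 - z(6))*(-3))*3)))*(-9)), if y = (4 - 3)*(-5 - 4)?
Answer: 34059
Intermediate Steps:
y = -9 (y = 1*(-9) = -9)
-123 + 422*((y + 0/((((3 - z(6))*(-3))*3)))*(-9)) = -123 + 422*((-9 + 0/((((3 - 1*6)*(-3))*3)))*(-9)) = -123 + 422*((-9 + 0/((((3 - 6)*(-3))*3)))*(-9)) = -123 + 422*((-9 + 0/((-3*(-3)*3)))*(-9)) = -123 + 422*((-9 + 0/((9*3)))*(-9)) = -123 + 422*((-9 + 0/27)*(-9)) = -123 + 422*((-9 + 0*(1/27))*(-9)) = -123 + 422*((-9 + 0)*(-9)) = -123 + 422*(-9*(-9)) = -123 + 422*81 = -123 + 34182 = 34059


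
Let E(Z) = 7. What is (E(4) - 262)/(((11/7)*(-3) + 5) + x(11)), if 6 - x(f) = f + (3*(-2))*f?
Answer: -595/143 ≈ -4.1608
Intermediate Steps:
x(f) = 6 + 5*f (x(f) = 6 - (f + (3*(-2))*f) = 6 - (f - 6*f) = 6 - (-5)*f = 6 + 5*f)
(E(4) - 262)/(((11/7)*(-3) + 5) + x(11)) = (7 - 262)/(((11/7)*(-3) + 5) + (6 + 5*11)) = -255/(((11*(⅐))*(-3) + 5) + (6 + 55)) = -255/(((11/7)*(-3) + 5) + 61) = -255/((-33/7 + 5) + 61) = -255/(2/7 + 61) = -255/429/7 = -255*7/429 = -595/143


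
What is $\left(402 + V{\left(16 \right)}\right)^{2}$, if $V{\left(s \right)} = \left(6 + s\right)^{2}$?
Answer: $784996$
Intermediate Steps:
$\left(402 + V{\left(16 \right)}\right)^{2} = \left(402 + \left(6 + 16\right)^{2}\right)^{2} = \left(402 + 22^{2}\right)^{2} = \left(402 + 484\right)^{2} = 886^{2} = 784996$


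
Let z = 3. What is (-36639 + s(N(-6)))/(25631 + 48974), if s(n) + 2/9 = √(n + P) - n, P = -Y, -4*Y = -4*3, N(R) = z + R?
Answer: -329726/671445 + I*√6/74605 ≈ -0.49107 + 3.2833e-5*I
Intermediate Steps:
N(R) = 3 + R
Y = 3 (Y = -(-1)*3 = -¼*(-12) = 3)
P = -3 (P = -1*3 = -3)
s(n) = -2/9 + √(-3 + n) - n (s(n) = -2/9 + (√(n - 3) - n) = -2/9 + (√(-3 + n) - n) = -2/9 + √(-3 + n) - n)
(-36639 + s(N(-6)))/(25631 + 48974) = (-36639 + (-2/9 + √(-3 + (3 - 6)) - (3 - 6)))/(25631 + 48974) = (-36639 + (-2/9 + √(-3 - 3) - 1*(-3)))/74605 = (-36639 + (-2/9 + √(-6) + 3))*(1/74605) = (-36639 + (-2/9 + I*√6 + 3))*(1/74605) = (-36639 + (25/9 + I*√6))*(1/74605) = (-329726/9 + I*√6)*(1/74605) = -329726/671445 + I*√6/74605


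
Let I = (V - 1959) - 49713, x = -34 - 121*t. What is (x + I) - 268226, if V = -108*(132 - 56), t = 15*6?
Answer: -339030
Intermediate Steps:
t = 90
x = -10924 (x = -34 - 121*90 = -34 - 10890 = -10924)
V = -8208 (V = -108*76 = -8208)
I = -59880 (I = (-8208 - 1959) - 49713 = -10167 - 49713 = -59880)
(x + I) - 268226 = (-10924 - 59880) - 268226 = -70804 - 268226 = -339030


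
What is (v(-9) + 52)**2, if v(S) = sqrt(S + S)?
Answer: 2686 + 312*I*sqrt(2) ≈ 2686.0 + 441.23*I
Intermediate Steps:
v(S) = sqrt(2)*sqrt(S) (v(S) = sqrt(2*S) = sqrt(2)*sqrt(S))
(v(-9) + 52)**2 = (sqrt(2)*sqrt(-9) + 52)**2 = (sqrt(2)*(3*I) + 52)**2 = (3*I*sqrt(2) + 52)**2 = (52 + 3*I*sqrt(2))**2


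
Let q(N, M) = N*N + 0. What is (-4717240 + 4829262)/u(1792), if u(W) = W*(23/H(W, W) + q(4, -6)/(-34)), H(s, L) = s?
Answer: -1904374/13945 ≈ -136.56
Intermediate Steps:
q(N, M) = N² (q(N, M) = N² + 0 = N²)
u(W) = W*(-8/17 + 23/W) (u(W) = W*(23/W + 4²/(-34)) = W*(23/W + 16*(-1/34)) = W*(23/W - 8/17) = W*(-8/17 + 23/W))
(-4717240 + 4829262)/u(1792) = (-4717240 + 4829262)/(23 - 8/17*1792) = 112022/(23 - 14336/17) = 112022/(-13945/17) = 112022*(-17/13945) = -1904374/13945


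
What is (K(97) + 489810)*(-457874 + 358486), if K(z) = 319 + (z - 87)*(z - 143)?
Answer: -48667222572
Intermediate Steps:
K(z) = 319 + (-143 + z)*(-87 + z) (K(z) = 319 + (-87 + z)*(-143 + z) = 319 + (-143 + z)*(-87 + z))
(K(97) + 489810)*(-457874 + 358486) = ((12760 + 97² - 230*97) + 489810)*(-457874 + 358486) = ((12760 + 9409 - 22310) + 489810)*(-99388) = (-141 + 489810)*(-99388) = 489669*(-99388) = -48667222572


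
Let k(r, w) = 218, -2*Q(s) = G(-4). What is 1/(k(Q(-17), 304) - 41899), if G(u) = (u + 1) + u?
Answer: -1/41681 ≈ -2.3992e-5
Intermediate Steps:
G(u) = 1 + 2*u (G(u) = (1 + u) + u = 1 + 2*u)
Q(s) = 7/2 (Q(s) = -(1 + 2*(-4))/2 = -(1 - 8)/2 = -1/2*(-7) = 7/2)
1/(k(Q(-17), 304) - 41899) = 1/(218 - 41899) = 1/(-41681) = -1/41681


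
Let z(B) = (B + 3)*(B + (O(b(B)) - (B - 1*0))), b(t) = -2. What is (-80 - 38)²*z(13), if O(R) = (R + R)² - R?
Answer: 4010112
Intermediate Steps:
O(R) = -R + 4*R² (O(R) = (2*R)² - R = 4*R² - R = -R + 4*R²)
z(B) = 54 + 18*B (z(B) = (B + 3)*(B + (-2*(-1 + 4*(-2)) - (B - 1*0))) = (3 + B)*(B + (-2*(-1 - 8) - (B + 0))) = (3 + B)*(B + (-2*(-9) - B)) = (3 + B)*(B + (18 - B)) = (3 + B)*18 = 54 + 18*B)
(-80 - 38)²*z(13) = (-80 - 38)²*(54 + 18*13) = (-118)²*(54 + 234) = 13924*288 = 4010112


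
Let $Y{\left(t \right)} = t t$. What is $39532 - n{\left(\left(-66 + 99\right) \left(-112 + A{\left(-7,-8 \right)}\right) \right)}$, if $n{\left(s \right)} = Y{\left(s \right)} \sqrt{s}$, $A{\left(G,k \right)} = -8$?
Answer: $39532 - 94089600 i \sqrt{110} \approx 39532.0 - 9.8682 \cdot 10^{8} i$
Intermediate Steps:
$Y{\left(t \right)} = t^{2}$
$n{\left(s \right)} = s^{\frac{5}{2}}$ ($n{\left(s \right)} = s^{2} \sqrt{s} = s^{\frac{5}{2}}$)
$39532 - n{\left(\left(-66 + 99\right) \left(-112 + A{\left(-7,-8 \right)}\right) \right)} = 39532 - \left(\left(-66 + 99\right) \left(-112 - 8\right)\right)^{\frac{5}{2}} = 39532 - \left(33 \left(-120\right)\right)^{\frac{5}{2}} = 39532 - \left(-3960\right)^{\frac{5}{2}} = 39532 - 94089600 i \sqrt{110}$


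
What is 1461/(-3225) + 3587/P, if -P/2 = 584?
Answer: -4424841/1255600 ≈ -3.5241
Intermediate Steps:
P = -1168 (P = -2*584 = -1168)
1461/(-3225) + 3587/P = 1461/(-3225) + 3587/(-1168) = 1461*(-1/3225) + 3587*(-1/1168) = -487/1075 - 3587/1168 = -4424841/1255600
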